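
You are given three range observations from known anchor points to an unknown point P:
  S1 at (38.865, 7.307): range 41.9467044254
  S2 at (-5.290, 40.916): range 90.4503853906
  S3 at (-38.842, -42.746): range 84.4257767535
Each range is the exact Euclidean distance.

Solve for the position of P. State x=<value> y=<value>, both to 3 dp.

eq1: (x − 38.865)² + (y − 7.307)² = 41.9467044254²
eq2: (x + 5.290)² + (y − 40.916)² = 90.4503853906²
eq3: (x + 38.842)² + (y + 42.746)² = 84.4257767535²
eq3−eq2, eq3−eq1 (x²,y² cancel):
  67.104·x + 167.324·y = -2687.378761
  155.414·x + 100.106·y = 3596.144762
det = 67.104·100.106 − 167.324·155.414 = -19286.979112
x = (-2687.378761·100.106 − 167.324·3596.144762) / -19286.979112 = 45.146731
y = (67.104·3596.144762 − -2687.378761·155.414) / -19286.979112 = -34.166677

x=45.147 y=-34.167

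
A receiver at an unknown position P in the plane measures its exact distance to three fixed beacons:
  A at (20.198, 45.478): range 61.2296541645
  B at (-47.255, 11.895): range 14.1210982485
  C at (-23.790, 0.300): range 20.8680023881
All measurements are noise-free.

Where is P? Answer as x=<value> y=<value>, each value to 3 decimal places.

eq1: (x − 20.198)² + (y − 45.478)² = 61.2296541645²
eq2: (x + 47.255)² + (y − 11.895)² = 14.1210982485²
eq3: (x + 23.790)² + (y − 0.300)² = 20.8680023881²
eq2−eq3, eq2−eq1 (x²,y² cancel):
  46.930·x − 23.190·y = -2044.540058
  134.906·x + 67.166·y = -3447.983495
det = 46.930·67.166 − -23.190·134.906 = 6280.570520
x = (-2044.540058·67.166 − -23.190·-3447.983495) / 6280.570520 = -34.595952
y = (46.930·-3447.983495 − -2044.540058·134.906) / 6280.570520 = 18.152309

x=-34.596 y=18.152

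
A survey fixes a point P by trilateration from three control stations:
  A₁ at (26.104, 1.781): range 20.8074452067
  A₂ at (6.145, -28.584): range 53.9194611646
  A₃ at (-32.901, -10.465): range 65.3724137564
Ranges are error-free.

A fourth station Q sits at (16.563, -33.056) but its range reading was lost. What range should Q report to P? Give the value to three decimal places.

55.935

eq1: (x − 26.104)² + (y − 1.781)² = 20.8074452067²
eq2: (x − 6.145)² + (y + 28.584)² = 53.9194611646²
eq3: (x + 32.901)² + (y + 10.465)² = 65.3724137564²
eq1−eq3, eq1−eq2 (x²,y² cancel):
  -118.010·x − 24.492·y = -3333.201455
  -39.918·x − 60.730·y = -2304.143212
det = -118.010·-60.730 − -24.492·-39.918 = 6189.075644
x = (-3333.201455·-60.730 − -24.492·-2304.143212) / 6189.075644 = 23.588700
y = (-118.010·-2304.143212 − -3333.201455·-39.918) / 6189.075644 = 22.435855
|P − Q| = √((23.588700 − 16.563)² + (22.435855 − -33.056)²) = 55.934841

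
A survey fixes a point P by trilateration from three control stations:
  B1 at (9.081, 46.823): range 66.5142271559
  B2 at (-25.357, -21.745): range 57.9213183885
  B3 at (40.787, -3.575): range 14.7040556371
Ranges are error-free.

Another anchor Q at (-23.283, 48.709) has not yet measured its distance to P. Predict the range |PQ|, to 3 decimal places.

eq1: (x − 9.081)² + (y − 46.823)² = 66.5142271559²
eq2: (x + 25.357)² + (y + 21.745)² = 57.9213183885²
eq3: (x − 40.787)² + (y + 3.575)² = 14.7040556371²
eq2−eq3, eq2−eq1 (x²,y² cancel):
  132.288·x + 36.340·y = 3699.207392
  68.876·x + 137.136·y = 89.772126
det = 132.288·137.136 − 36.340·68.876 = 15638.493328
x = (3699.207392·137.136 − 36.340·89.772126) / 15638.493328 = 32.230227
y = (132.288·89.772126 − 3699.207392·68.876) / 15638.493328 = -15.532880
|P − Q| = √((32.230227 − -23.283)² + (-15.532880 − 48.709)²) = 84.904284

84.904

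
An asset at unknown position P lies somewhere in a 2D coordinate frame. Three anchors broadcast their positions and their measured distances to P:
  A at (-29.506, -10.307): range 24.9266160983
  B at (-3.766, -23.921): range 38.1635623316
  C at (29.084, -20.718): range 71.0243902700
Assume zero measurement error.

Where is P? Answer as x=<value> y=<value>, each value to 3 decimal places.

x=-40.966 y=-32.443

eq1: (x + 29.506)² + (y + 10.307)² = 24.9266160983²
eq2: (x + 3.766)² + (y + 23.921)² = 38.1635623316²
eq3: (x − 29.084)² + (y + 20.718)² = 71.0243902700²
eq1−eq2, eq1−eq3 (x²,y² cancel):
  51.480·x − 27.228·y = -1225.562588
  117.180·x − 20.822·y = -4124.851528
det = 51.480·-20.822 − -27.228·117.180 = 2118.660480
x = (-1225.562588·-20.822 − -27.228·-4124.851528) / 2118.660480 = -40.965881
y = (51.480·-4124.851528 − -1225.562588·117.180) / 2118.660480 = -32.443109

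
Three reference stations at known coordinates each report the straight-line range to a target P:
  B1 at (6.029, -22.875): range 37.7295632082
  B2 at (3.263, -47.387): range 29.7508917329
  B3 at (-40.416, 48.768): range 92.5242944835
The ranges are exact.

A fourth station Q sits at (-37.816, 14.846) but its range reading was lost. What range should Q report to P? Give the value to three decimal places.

eq1: (x − 6.029)² + (y + 22.875)² = 37.7295632082²
eq2: (x − 3.263)² + (y + 47.387)² = 29.7508917329²
eq3: (x + 40.416)² + (y − 48.768)² = 92.5242944835²
eq3−eq1, eq3−eq2 (x²,y² cancel):
  92.890·x − 143.286·y = 3685.068716
  87.358·x − 192.310·y = 5920.033569
det = 92.890·-192.310 − -143.286·87.358 = -5346.497512
x = (3685.068716·-192.310 − -143.286·5920.033569) / -5346.497512 = -26.107253
y = (92.890·5920.033569 − 3685.068716·87.358) / -5346.497512 = -42.643186
|P − Q| = √((-26.107253 − -37.816)² + (-42.643186 − 14.846)²) = 58.669423

58.669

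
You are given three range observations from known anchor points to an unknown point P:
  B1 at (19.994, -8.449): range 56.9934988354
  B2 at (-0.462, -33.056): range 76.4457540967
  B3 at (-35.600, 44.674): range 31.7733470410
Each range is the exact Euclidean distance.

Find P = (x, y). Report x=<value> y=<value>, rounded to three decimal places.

x=-3.856 y=43.314

eq1: (x − 19.994)² + (y + 8.449)² = 56.9934988354²
eq2: (x + 0.462)² + (y + 33.056)² = 76.4457540967²
eq3: (x + 35.600)² + (y − 44.674)² = 31.7733470410²
eq2−eq3, eq2−eq1 (x²,y² cancel):
  -70.276·x + 155.460·y = 7004.621433
  40.912·x + 49.214·y = 1973.927467
det = -70.276·49.214 − 155.460·40.912 = -9818.742584
x = (7004.621433·49.214 − 155.460·1973.927467) / -9818.742584 = -3.855756
y = (-70.276·1973.927467 − 7004.621433·40.912) / -9818.742584 = 43.314385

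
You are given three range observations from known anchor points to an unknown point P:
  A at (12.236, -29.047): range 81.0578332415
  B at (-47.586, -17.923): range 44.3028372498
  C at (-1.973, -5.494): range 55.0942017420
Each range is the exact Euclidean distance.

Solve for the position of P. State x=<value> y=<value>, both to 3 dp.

eq1: (x − 12.236)² + (y + 29.047)² = 81.0578332415²
eq2: (x + 47.586)² + (y + 17.923)² = 44.3028372498²
eq3: (x + 1.973)² + (y + 5.494)² = 55.0942017420²
eq2−eq3, eq2−eq1 (x²,y² cancel):
  91.226·x + 24.858·y = -3624.214237
  119.644·x − 22.248·y = -6199.844361
det = 91.226·-22.248 − 24.858·119.644 = -5003.706600
x = (-3624.214237·-22.248 − 24.858·-6199.844361) / -5003.706600 = -46.914671
y = (91.226·-6199.844361 − -3624.214237·119.644) / -5003.706600 = 26.374751

x=-46.915 y=26.375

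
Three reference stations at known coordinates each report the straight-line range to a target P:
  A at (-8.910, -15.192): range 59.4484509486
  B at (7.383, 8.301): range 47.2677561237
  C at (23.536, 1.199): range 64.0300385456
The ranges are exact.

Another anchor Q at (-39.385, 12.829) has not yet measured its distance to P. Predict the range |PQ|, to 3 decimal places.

eq1: (x + 8.910)² + (y + 15.192)² = 59.4484509486²
eq2: (x − 7.383)² + (y − 8.301)² = 47.2677561237²
eq3: (x − 23.536)² + (y − 1.199)² = 64.0300385456²
eq2−eq1, eq2−eq3 (x²,y² cancel):
  -32.586·x − 46.986·y = -1113.107877
  32.306·x − 14.204·y = -1433.639460
det = -32.586·-14.204 − -46.986·32.306 = 1980.781260
x = (-1113.107877·-14.204 − -46.986·-1433.639460) / 1980.781260 = -26.025286
y = (-32.586·-1433.639460 − -1113.107877·32.306) / 1980.781260 = 41.739409
|P − Q| = √((-26.025286 − -39.385)² + (41.739409 − 12.829)²) = 31.847978

31.848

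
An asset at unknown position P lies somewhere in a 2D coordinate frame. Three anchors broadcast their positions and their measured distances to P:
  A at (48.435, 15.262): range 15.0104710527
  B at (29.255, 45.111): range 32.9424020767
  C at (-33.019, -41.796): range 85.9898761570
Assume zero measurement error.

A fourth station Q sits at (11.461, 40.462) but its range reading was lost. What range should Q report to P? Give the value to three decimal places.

eq1: (x − 48.435)² + (y − 15.262)² = 15.0104710527²
eq2: (x − 29.255)² + (y − 45.111)² = 32.9424020767²
eq3: (x + 33.019)² + (y + 41.796)² = 85.9898761570²
eq2−eq3, eq2−eq1 (x²,y² cancel):
  -124.548·x − 173.814·y = -6362.754316
  38.360·x − 59.698·y = 547.908136
det = -124.548·-59.698 − -173.814·38.360 = 14102.771544
x = (-6362.754316·-59.698 − -173.814·547.908136) / 14102.771544 = 33.686840
y = (-124.548·547.908136 − -6362.754316·38.360) / 14102.771544 = 12.468074
|P − Q| = √((33.686840 − 11.461)² + (12.468074 − 40.462)²) = 35.744201

35.744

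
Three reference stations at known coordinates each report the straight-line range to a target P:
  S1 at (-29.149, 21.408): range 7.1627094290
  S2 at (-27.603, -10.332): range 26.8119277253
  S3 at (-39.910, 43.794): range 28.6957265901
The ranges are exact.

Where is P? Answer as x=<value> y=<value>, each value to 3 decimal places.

x=-33.604 y=15.800

eq1: (x + 29.149)² + (y − 21.408)² = 7.1627094290²
eq2: (x + 27.603)² + (y + 10.332)² = 26.8119277253²
eq3: (x + 39.910)² + (y − 43.794)² = 28.6957265901²
eq2−eq3, eq2−eq1 (x²,y² cancel):
  -24.614·x + 108.252·y = 2537.481447
  -3.092·x + 63.480·y = 1106.865894
det = -24.614·63.480 − 108.252·-3.092 = -1227.781536
x = (2537.481447·63.480 − 108.252·1106.865894) / -1227.781536 = -33.604411
y = (-24.614·1106.865894 − 2537.481447·-3.092) / -1227.781536 = 15.799639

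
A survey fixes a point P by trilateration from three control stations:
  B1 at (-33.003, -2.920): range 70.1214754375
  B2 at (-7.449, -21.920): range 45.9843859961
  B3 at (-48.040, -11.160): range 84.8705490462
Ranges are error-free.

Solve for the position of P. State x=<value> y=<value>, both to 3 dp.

eq1: (x + 33.003)² + (y + 2.920)² = 70.1214754375²
eq2: (x + 7.449)² + (y + 21.920)² = 45.9843859961²
eq3: (x + 48.040)² + (y + 11.160)² = 84.8705490462²
eq1−eq3, eq1−eq2 (x²,y² cancel):
  -30.074·x − 16.480·y = -951.325987
  51.108·x − 38.000·y = 2240.707154
det = -30.074·-38.000 − -16.480·51.108 = 1985.071840
x = (-951.325987·-38.000 − -16.480·2240.707154) / 1985.071840 = 36.813399
y = (-30.074·2240.707154 − -951.325987·51.108) / 1985.071840 = -9.453894

x=36.813 y=-9.454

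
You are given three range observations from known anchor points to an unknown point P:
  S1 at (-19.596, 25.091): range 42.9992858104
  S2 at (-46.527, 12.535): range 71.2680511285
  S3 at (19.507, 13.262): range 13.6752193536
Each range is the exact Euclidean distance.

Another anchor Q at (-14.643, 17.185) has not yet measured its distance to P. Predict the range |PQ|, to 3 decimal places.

eq1: (x + 19.596)² + (y − 25.091)² = 42.9992858104²
eq2: (x + 46.527)² + (y − 12.535)² = 71.2680511285²
eq3: (x − 19.507)² + (y − 13.262)² = 13.6752193536²
eq3−eq1, eq3−eq2 (x²,y² cancel):
  -78.206·x + 23.658·y = -1204.769152
  -132.068·x − 1.454·y = -3126.639226
det = -78.206·-1.454 − 23.658·-132.068 = 3238.176268
x = (-1204.769152·-1.454 − 23.658·-3126.639226) / 3238.176268 = 23.384078
y = (-78.206·-3126.639226 − -1204.769152·-132.068) / 3238.176268 = 26.376110
|P − Q| = √((23.384078 − -14.643)² + (26.376110 − 17.185)²) = 39.122054

39.122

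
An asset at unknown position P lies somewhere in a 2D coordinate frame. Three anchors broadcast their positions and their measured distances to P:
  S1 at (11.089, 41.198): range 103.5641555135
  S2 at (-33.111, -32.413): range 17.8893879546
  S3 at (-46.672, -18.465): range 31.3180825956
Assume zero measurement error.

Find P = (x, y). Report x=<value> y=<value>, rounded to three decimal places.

x=-39.776 y=-49.014

eq1: (x − 11.089)² + (y − 41.198)² = 103.5641555135²
eq2: (x + 33.111)² + (y + 32.413)² = 17.8893879546²
eq3: (x + 46.672)² + (y + 18.465)² = 31.3180825956²
eq3−eq1, eq3−eq2 (x²,y² cancel):
  115.522·x + 119.326·y = -10443.702694
  27.122·x − 27.896·y = 288.501177
det = 115.522·-27.896 − 119.326·27.122 = -6458.961484
x = (-10443.702694·-27.896 − 119.326·288.501177) / -6458.961484 = -39.776029
y = (115.522·288.501177 − -10443.702694·27.122) / -6458.961484 = -49.014433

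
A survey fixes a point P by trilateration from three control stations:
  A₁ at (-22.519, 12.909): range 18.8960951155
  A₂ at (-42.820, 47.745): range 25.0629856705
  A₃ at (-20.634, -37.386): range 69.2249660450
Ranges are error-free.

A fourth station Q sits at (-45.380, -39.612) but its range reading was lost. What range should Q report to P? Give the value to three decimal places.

eq1: (x + 22.519)² + (y − 12.909)² = 18.8960951155²
eq2: (x + 42.820)² + (y − 47.745)² = 25.0629856705²
eq3: (x + 20.634)² + (y + 37.386)² = 69.2249660450²
eq1−eq3, eq1−eq2 (x²,y² cancel):
  3.770·x − 100.590·y = -3285.306203
  -40.602·x + 69.672·y = 3168.298943
det = 3.770·69.672 − -100.590·-40.602 = -3821.491740
x = (-3285.306203·69.672 − -100.590·3168.298943) / -3821.491740 = -23.500074
y = (3.770·3168.298943 − -3285.306203·-40.602) / -3821.491740 = 31.779610
|P − Q| = √((-23.500074 − -45.380)² + (31.779610 − -39.612)²) = 74.669225

74.669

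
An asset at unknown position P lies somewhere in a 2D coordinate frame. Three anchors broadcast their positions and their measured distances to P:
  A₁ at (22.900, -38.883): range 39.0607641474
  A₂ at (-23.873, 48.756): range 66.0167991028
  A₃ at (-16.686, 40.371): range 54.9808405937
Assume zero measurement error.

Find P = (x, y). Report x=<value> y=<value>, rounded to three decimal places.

x=20.767 y=0.119

eq1: (x − 22.900)² + (y + 38.883)² = 39.0607641474²
eq2: (x + 23.873)² + (y − 48.756)² = 66.0167991028²
eq3: (x + 16.686)² + (y − 40.371)² = 54.9808405937²
eq2−eq1, eq2−eq3 (x²,y² cancel):
  93.546·x − 175.278·y = 1921.704492
  14.374·x − 16.770·y = 296.497503
det = 93.546·-16.770 − -175.278·14.374 = 950.679552
x = (1921.704492·-16.770 − -175.278·296.497503) / 950.679552 = 20.766729
y = (93.546·296.497503 − 1921.704492·14.374) / 950.679552 = 0.119467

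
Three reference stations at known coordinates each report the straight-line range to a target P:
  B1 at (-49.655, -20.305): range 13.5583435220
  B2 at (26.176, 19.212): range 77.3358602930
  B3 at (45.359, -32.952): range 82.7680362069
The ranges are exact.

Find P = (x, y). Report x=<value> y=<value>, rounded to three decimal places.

x=-37.056 y=-25.314

eq1: (x + 49.655)² + (y + 20.305)² = 13.5583435220²
eq2: (x − 26.176)² + (y − 19.212)² = 77.3358602930²
eq3: (x − 45.359)² + (y + 32.952)² = 82.7680362069²
eq2−eq1, eq2−eq3 (x²,y² cancel):
  -151.662·x − 79.034·y = 7620.634738
  38.366·x − 104.328·y = 1219.276735
det = -151.662·-104.328 − -79.034·38.366 = 18854.811580
x = (7620.634738·-104.328 − -79.034·1219.276735) / 18854.811580 = -37.055860
y = (-151.662·1219.276735 − 7620.634738·38.366) / 18854.811580 = -25.314028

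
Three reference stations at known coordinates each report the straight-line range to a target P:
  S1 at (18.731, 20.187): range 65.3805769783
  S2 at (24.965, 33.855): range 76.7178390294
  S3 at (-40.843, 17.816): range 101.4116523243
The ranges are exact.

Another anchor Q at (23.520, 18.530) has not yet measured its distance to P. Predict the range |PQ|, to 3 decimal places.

62.264

eq1: (x − 18.731)² + (y − 20.187)² = 65.3805769783²
eq2: (x − 24.965)² + (y − 33.855)² = 76.7178390294²
eq3: (x + 40.843)² + (y − 17.816)² = 101.4116523243²
eq3−eq1, eq3−eq2 (x²,y² cancel):
  119.148·x + 4.742·y = 4782.508206
  131.616·x + 32.078·y = 4182.548147
det = 119.148·32.078 − 4.742·131.616 = 3197.906472
x = (4782.508206·32.078 − 4.742·4182.548147) / 3197.906472 = 41.770970
y = (119.148·4182.548147 − 4782.508206·131.616) / 3197.906472 = -40.999433
|P − Q| = √((41.770970 − 23.520)² + (-40.999433 − 18.530)²) = 62.264367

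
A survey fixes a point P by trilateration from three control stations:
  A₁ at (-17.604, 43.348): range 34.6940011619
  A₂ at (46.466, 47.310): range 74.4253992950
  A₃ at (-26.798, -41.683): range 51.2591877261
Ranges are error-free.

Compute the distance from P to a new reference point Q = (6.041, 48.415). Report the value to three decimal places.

46.020

eq1: (x + 17.604)² + (y − 43.348)² = 34.6940011619²
eq2: (x − 46.466)² + (y − 47.310)² = 74.4253992950²
eq3: (x + 26.798)² + (y + 41.683)² = 51.2591877261²
eq2−eq1, eq2−eq3 (x²,y² cancel):
  -128.140·x − 7.924·y = 2127.091008
  -146.528·x − 177.986·y = 969.915771
det = -128.140·-177.986 − -7.924·-146.528 = 21646.038168
x = (2127.091008·-177.986 − -7.924·969.915771) / 21646.038168 = -17.135090
y = (-128.140·969.915771 − 2127.091008·-146.528) / 21646.038168 = 8.657168
|P − Q| = √((-17.135090 − 6.041)² + (8.657168 − 48.415)²) = 46.019739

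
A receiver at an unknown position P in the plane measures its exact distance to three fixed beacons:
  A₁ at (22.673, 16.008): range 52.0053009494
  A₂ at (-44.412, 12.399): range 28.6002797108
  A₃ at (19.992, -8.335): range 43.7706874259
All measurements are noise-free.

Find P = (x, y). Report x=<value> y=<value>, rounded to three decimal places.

eq1: (x − 22.673)² + (y − 16.008)² = 52.0053009494²
eq2: (x + 44.412)² + (y − 12.399)² = 28.6002797108²
eq3: (x − 19.992)² + (y + 8.335)² = 43.7706874259²
eq1−eq2, eq1−eq3 (x²,y² cancel):
  -134.170·x − 7.218·y = 3242.415279
  -5.362·x − 48.686·y = 487.509545
det = -134.170·-48.686 − -7.218·-5.362 = 6493.497704
x = (3242.415279·-48.686 − -7.218·487.509545) / 6493.497704 = -23.768606
y = (-134.170·487.509545 − 3242.415279·-5.362) / 6493.497704 = -7.395602

x=-23.769 y=-7.396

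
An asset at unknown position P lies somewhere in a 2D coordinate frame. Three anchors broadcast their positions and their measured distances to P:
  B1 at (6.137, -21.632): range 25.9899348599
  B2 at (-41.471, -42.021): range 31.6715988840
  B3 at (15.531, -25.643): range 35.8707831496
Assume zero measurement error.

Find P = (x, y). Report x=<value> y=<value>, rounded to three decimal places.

x=-19.719 y=-19.000

eq1: (x − 6.137)² + (y + 21.632)² = 25.9899348599²
eq2: (x + 41.471)² + (y + 42.021)² = 31.6715988840²
eq3: (x − 15.531)² + (y + 25.643)² = 35.8707831496²
eq2−eq3, eq2−eq1 (x²,y² cancel):
  114.004·x + 32.756·y = -2870.455780
  95.216·x + 40.778·y = -2652.388627
det = 114.004·40.778 − 32.756·95.216 = 1529.959816
x = (-2870.455780·40.778 − 32.756·-2652.388627) / 1529.959816 = -19.719344
y = (114.004·-2652.388627 − -2870.455780·95.216) / 1529.959816 = -19.000235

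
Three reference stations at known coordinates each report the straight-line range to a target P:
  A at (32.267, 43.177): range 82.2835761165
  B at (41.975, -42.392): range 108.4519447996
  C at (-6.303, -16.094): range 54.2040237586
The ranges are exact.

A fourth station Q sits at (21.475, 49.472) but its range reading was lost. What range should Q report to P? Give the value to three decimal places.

eq1: (x − 32.267)² + (y − 43.177)² = 82.2835761165²
eq2: (x − 41.975)² + (y + 42.392)² = 108.4519447996²
eq3: (x + 6.303)² + (y + 16.094)² = 54.2040237586²
eq3−eq1, eq3−eq2 (x²,y² cancel):
  77.140·x + 118.542·y = -1225.842734
  96.556·x − 52.596·y = -5563.510495
det = 77.140·-52.596 − 118.542·96.556 = -15503.196792
x = (-1225.842734·-52.596 − 118.542·-5563.510495) / -15503.196792 = -46.699019
y = (77.140·-5563.510495 − -1225.842734·96.556) / -15503.196792 = 20.047912
|P − Q| = √((-46.699019 − 21.475)² + (20.047912 − 49.472)²) = 74.252770

74.253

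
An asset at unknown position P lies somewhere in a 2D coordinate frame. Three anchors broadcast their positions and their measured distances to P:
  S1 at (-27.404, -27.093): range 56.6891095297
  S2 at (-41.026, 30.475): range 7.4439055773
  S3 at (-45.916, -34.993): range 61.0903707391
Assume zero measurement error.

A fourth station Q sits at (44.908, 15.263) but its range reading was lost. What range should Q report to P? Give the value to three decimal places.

eq1: (x + 27.404)² + (y + 27.093)² = 56.6891095297²
eq2: (x + 41.026)² + (y − 30.475)² = 7.4439055773²
eq3: (x + 45.916)² + (y + 34.993)² = 61.0903707391²
eq2−eq3, eq2−eq1 (x²,y² cancel):
  -9.780·x − 130.936·y = -2955.690863
  27.244·x − 115.136·y = -4285.091845
det = -9.780·-115.136 − -130.936·27.244 = 4693.250464
x = (-2955.690863·-115.136 − -130.936·-4285.091845) / 4693.250464 = -47.039118
y = (-9.780·-4285.091845 − -2955.690863·27.244) / 4693.250464 = 26.087046
|P − Q| = √((-47.039118 − 44.908)² + (26.087046 − 15.263)²) = 92.582031

92.582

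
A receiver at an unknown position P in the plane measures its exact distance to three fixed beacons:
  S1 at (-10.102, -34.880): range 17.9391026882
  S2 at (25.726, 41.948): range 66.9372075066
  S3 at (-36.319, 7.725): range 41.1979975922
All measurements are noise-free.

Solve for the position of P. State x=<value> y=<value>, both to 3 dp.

eq1: (x + 10.102)² + (y + 34.880)² = 17.9391026882²
eq2: (x − 25.726)² + (y − 41.948)² = 66.9372075066²
eq3: (x + 36.319)² + (y − 7.725)² = 41.1979975922²
eq3−eq1, eq3−eq2 (x²,y² cancel):
  52.434·x − 85.210·y = 1315.383018
  124.090·x + 68.446·y = -1740.598349
det = 52.434·68.446 − -85.210·124.090 = 14162.606464
x = (1315.383018·68.446 − -85.210·-1740.598349) / 14162.606464 = -4.115322
y = (52.434·-1740.598349 − 1315.383018·124.090) / 14162.606464 = -17.969320

x=-4.115 y=-17.969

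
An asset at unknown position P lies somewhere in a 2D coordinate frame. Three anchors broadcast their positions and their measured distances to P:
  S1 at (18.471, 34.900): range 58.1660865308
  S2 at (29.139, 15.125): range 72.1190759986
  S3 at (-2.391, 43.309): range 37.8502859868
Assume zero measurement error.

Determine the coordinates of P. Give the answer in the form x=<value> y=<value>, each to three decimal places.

eq1: (x − 18.471)² + (y − 34.900)² = 58.1660865308²
eq2: (x − 29.139)² + (y − 15.125)² = 72.1190759986²
eq3: (x + 2.391)² + (y − 43.309)² = 37.8502859868²
eq3−eq1, eq3−eq2 (x²,y² cancel):
  41.724·x − 16.818·y = -2272.847994
  63.060·x − 56.368·y = -4572.056390
det = 41.724·-56.368 − -16.818·63.060 = -1291.355352
x = (-2272.847994·-56.368 − -16.818·-4572.056390) / -1291.355352 = -39.666116
y = (41.724·-4572.056390 − -2272.847994·63.060) / -1291.355352 = 36.735579

x=-39.666 y=36.736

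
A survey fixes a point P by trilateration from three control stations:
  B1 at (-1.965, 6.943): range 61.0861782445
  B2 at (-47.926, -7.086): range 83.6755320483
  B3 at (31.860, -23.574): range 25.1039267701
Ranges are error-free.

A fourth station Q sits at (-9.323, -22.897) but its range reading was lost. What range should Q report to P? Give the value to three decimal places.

eq1: (x + 1.965)² + (y − 6.943)² = 61.0861782445²
eq2: (x + 47.926)² + (y + 7.086)² = 83.6755320483²
eq3: (x − 31.860)² + (y + 23.574)² = 25.1039267701²
eq3−eq2, eq3−eq1 (x²,y² cancel):
  -159.572·x + 32.976·y = -5595.067728
  -67.650·x + 61.034·y = -4620.040635
det = -159.572·61.034 − 32.976·-67.650 = -7508.491048
x = (-5595.067728·61.034 − 32.976·-4620.040635) / -7508.491048 = 25.190002
y = (-159.572·-4620.040635 − -5595.067728·-67.650) / -7508.491048 = -47.775617
|P − Q| = √((25.190002 − -9.323)² + (-47.775617 − -22.897)²) = 42.545186

42.545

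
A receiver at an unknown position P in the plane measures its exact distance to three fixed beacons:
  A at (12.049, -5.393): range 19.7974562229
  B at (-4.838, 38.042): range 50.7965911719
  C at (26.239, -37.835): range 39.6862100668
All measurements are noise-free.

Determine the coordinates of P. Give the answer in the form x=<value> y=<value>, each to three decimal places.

x=30.565 y=1.615

eq1: (x − 12.049)² + (y + 5.393)² = 19.7974562229²
eq2: (x + 4.838)² + (y − 38.042)² = 50.7965911719²
eq3: (x − 26.239)² + (y + 37.835)² = 39.6862100668²
eq1−eq2, eq1−eq3 (x²,y² cancel):
  -33.774·x + 86.870·y = -892.017244
  28.380·x − 64.884·y = 762.653499
det = -33.774·-64.884 − 86.870·28.380 = -273.978384
x = (-892.017244·-64.884 − 86.870·762.653499) / -273.978384 = 30.564684
y = (-33.774·762.653499 − -892.017244·28.380) / -273.978384 = 1.614762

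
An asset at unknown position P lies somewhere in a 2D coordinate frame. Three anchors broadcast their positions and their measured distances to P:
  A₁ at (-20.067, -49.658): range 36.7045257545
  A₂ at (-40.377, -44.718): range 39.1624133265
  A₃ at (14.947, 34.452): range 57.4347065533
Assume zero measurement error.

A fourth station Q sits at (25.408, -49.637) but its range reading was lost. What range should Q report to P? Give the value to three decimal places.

56.255

eq1: (x + 20.067)² + (y + 49.658)² = 36.7045257545²
eq2: (x + 40.377)² + (y + 44.718)² = 39.1624133265²
eq3: (x − 14.947)² + (y − 34.452)² = 57.4347065533²
eq3−eq2, eq3−eq1 (x²,y² cancel):
  -110.648·x − 158.340·y = 3984.699439
  -70.028·x − 168.220·y = 3409.771646
det = -110.648·-168.220 − -158.340·-70.028 = 7524.973040
x = (3984.699439·-168.220 − -158.340·3409.771646) / 7524.973040 = -17.329351
y = (-110.648·3409.771646 − 3984.699439·-70.028) / 7524.973040 = -13.055712
|P − Q| = √((-17.329351 − 25.408)² + (-13.055712 − -49.637)²) = 56.255416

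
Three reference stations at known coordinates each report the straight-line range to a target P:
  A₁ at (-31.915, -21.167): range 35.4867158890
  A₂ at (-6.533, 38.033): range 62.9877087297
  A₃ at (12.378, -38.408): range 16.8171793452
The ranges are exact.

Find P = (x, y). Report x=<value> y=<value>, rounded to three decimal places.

x=3.445 y=-24.159

eq1: (x + 31.915)² + (y + 21.167)² = 35.4867158890²
eq2: (x + 6.533)² + (y − 38.033)² = 62.9877087297²
eq3: (x − 12.378)² + (y + 38.408)² = 16.8171793452²
eq2−eq3, eq2−eq1 (x²,y² cancel):
  37.822·x − 152.882·y = 3823.834100
  -50.764·x − 118.400·y = 2685.564382
det = 37.822·-118.400 − -152.882·-50.764 = -12239.026648
x = (3823.834100·-118.400 − -152.882·2685.564382) / -12239.026648 = 3.445331
y = (37.822·2685.564382 − 3823.834100·-50.764) / -12239.026648 = -24.159317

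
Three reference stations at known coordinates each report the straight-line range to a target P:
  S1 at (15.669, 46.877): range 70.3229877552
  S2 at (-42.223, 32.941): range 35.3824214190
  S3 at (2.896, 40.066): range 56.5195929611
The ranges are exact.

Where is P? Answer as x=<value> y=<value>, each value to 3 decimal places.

eq1: (x − 15.669)² + (y − 46.877)² = 70.3229877552²
eq2: (x + 42.223)² + (y − 32.941)² = 35.3824214190²
eq3: (x − 2.896)² + (y − 40.066)² = 56.5195929611²
eq1−eq2, eq1−eq3 (x²,y² cancel):
  -115.784·x − 27.872·y = 4118.327381
  -25.546·x − 13.622·y = 921.558700
det = -115.784·-13.622 − -27.872·-25.546 = 865.191536
x = (4118.327381·-13.622 − -27.872·921.558700) / 865.191536 = -35.153108
y = (-115.784·921.558700 − 4118.327381·-25.546) / 865.191536 = -1.727896

x=-35.153 y=-1.728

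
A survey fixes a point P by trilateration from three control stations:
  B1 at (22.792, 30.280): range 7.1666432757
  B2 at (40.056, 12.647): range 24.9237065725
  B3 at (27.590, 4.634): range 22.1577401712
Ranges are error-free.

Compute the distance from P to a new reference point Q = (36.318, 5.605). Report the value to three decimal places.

eq1: (x − 22.792)² + (y − 30.280)² = 7.1666432757²
eq2: (x − 40.056)² + (y − 12.647)² = 24.9237065725²
eq3: (x − 27.590)² + (y − 4.634)² = 22.1577401712²
eq1−eq2, eq1−eq3 (x²,y² cancel):
  34.528·x − 35.266·y = -241.754292
  9.596·x − 51.292·y = -1093.276282
det = 34.528·-51.292 − -35.266·9.596 = -1432.597640
x = (-241.754292·-51.292 − -35.266·-1093.276282) / -1432.597640 = 18.257339
y = (34.528·-1093.276282 − -241.754292·9.596) / -1432.597640 = 24.730439
|P − Q| = √((18.257339 − 36.318)² + (24.730439 − 5.605)²) = 26.305321

26.305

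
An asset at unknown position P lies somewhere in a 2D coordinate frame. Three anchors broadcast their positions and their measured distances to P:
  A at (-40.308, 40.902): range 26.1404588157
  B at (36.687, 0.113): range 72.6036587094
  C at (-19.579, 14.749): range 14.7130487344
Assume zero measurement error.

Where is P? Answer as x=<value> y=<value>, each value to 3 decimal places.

x=-34.275 y=15.467

eq1: (x + 40.308)² + (y − 40.902)² = 26.1404588157²
eq2: (x − 36.687)² + (y − 0.113)² = 72.6036587094²
eq3: (x + 19.579)² + (y − 14.749)² = 14.7130487344²
eq2−eq1, eq2−eq3 (x²,y² cancel):
  -153.990·x + 81.578·y = 6539.727401
  -112.532·x + 29.272·y = 4309.738959
det = -153.990·29.272 − 81.578·-112.532 = 4672.540216
x = (6539.727401·29.272 − 81.578·4309.738959) / 4672.540216 = -34.274501
y = (-153.990·4309.738959 − 6539.727401·-112.532) / 4672.540216 = 15.467369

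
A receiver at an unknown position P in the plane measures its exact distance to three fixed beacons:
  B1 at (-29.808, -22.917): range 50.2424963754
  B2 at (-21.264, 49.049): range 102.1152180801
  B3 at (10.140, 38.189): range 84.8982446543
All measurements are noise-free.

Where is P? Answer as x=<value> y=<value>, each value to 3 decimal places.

eq1: (x + 29.808)² + (y + 22.917)² = 50.2424963754²
eq2: (x + 21.264)² + (y − 49.049)² = 102.1152180801²
eq3: (x − 10.140)² + (y − 38.189)² = 84.8982446543²
eq3−eq1, eq3−eq2 (x²,y² cancel):
  -79.896·x − 122.212·y = 4535.889935
  -62.808·x + 21.720·y = -1923.063042
det = -79.896·21.720 − -122.212·-62.808 = -9411.232416
x = (4535.889935·21.720 − -122.212·-1923.063042) / -9411.232416 = 14.504142
y = (-79.896·-1923.063042 − 4535.889935·-62.808) / -9411.232416 = -46.597002

x=14.504 y=-46.597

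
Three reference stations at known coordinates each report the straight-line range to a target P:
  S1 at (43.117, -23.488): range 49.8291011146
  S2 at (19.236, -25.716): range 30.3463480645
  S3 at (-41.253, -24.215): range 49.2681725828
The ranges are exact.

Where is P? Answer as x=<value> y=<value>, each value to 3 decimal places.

eq1: (x − 43.117)² + (y + 23.488)² = 49.8291011146²
eq2: (x − 19.236)² + (y + 25.716)² = 30.3463480645²
eq3: (x + 41.253)² + (y + 24.215)² = 49.2681725828²
eq1−eq2, eq1−eq3 (x²,y² cancel):
  -47.762·x − 4.456·y = 182.612996
  -168.740·x − 1.454·y = -66.999111
det = -47.762·-1.454 − -4.456·-168.740 = -682.459492
x = (182.612996·-1.454 − -4.456·-66.999111) / -682.459492 = 0.826521
y = (-47.762·-66.999111 − 182.612996·-168.740) / -682.459492 = -49.840509

x=0.827 y=-49.841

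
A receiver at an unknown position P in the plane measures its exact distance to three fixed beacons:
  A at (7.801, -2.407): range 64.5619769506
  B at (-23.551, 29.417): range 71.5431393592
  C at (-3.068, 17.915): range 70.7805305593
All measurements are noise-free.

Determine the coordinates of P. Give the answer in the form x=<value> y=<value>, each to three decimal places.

x=-45.642 y=-38.630

eq1: (x − 7.801)² + (y + 2.407)² = 64.5619769506²
eq2: (x + 23.551)² + (y − 29.417)² = 71.5431393592²
eq3: (x + 3.068)² + (y − 17.915)² = 70.7805305593²
eq2−eq1, eq2−eq3 (x²,y² cancel):
  62.704·x − 63.648·y = -403.188318
  40.966·x − 23.004·y = -981.112358
det = 62.704·-23.004 − -63.648·40.966 = 1164.961152
x = (-403.188318·-23.004 − -63.648·-981.112358) / 1164.961152 = -45.641775
y = (62.704·-981.112358 − -403.188318·40.966) / 1164.961152 = -38.630178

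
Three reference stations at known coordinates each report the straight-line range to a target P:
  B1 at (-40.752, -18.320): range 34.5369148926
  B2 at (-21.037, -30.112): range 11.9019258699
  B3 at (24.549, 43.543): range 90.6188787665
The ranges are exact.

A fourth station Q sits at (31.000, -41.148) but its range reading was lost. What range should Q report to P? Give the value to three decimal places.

eq1: (x + 40.752)² + (y + 18.320)² = 34.5369148926²
eq2: (x + 21.037)² + (y + 30.112)² = 11.9019258699²
eq3: (x − 24.549)² + (y − 43.543)² = 90.6188787665²
eq2−eq1, eq2−eq3 (x²,y² cancel):
  -39.430·x + 23.584·y = -404.082660
  91.172·x + 147.310·y = -6920.767012
det = -39.430·147.310 − 23.584·91.172 = -7958.633748
x = (-404.082660·147.310 − 23.584·-6920.767012) / -7958.633748 = -13.029115
y = (-39.430·-6920.767012 − -404.082660·91.172) / -7958.633748 = -38.917090
|P − Q| = √((-13.029115 − 31.000)² + (-38.917090 − -41.148)²) = 44.085597

44.086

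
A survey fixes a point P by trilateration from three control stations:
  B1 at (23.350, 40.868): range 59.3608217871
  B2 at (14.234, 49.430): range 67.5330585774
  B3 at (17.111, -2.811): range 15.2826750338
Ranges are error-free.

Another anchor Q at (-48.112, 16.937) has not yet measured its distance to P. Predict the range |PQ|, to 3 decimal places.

eq1: (x − 23.350)² + (y − 40.868)² = 59.3608217871²
eq2: (x − 14.234)² + (y − 49.430)² = 67.5330585774²
eq3: (x − 17.111)² + (y + 2.811)² = 15.2826750338²
eq2−eq1, eq2−eq3 (x²,y² cancel):
  18.232·x − 17.124·y = 606.491106
  5.754·x − 104.482·y = 1981.910231
det = 18.232·-104.482 − -17.124·5.754 = -1806.384328
x = (606.491106·-104.482 − -17.124·1981.910231) / -1806.384328 = 16.291756
y = (18.232·1981.910231 − 606.491106·5.754) / -1806.384328 = -18.071701
|P − Q| = √((16.291756 − -48.112)² + (-18.071701 − 16.937)²) = 73.303840

73.304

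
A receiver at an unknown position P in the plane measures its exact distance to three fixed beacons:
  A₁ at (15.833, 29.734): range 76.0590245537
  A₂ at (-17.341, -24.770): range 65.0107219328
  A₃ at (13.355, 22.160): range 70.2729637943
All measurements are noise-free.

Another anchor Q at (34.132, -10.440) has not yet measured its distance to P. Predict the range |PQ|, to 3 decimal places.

eq1: (x − 15.833)² + (y − 29.734)² = 76.0590245537²
eq2: (x + 17.341)² + (y + 24.770)² = 65.0107219328²
eq3: (x − 13.355)² + (y − 22.160)² = 70.2729637943²
eq2−eq3, eq2−eq1 (x²,y² cancel):
  61.392·x + 93.860·y = -956.737030
  66.348·x + 109.008·y = -1338.049786
det = 61.392·109.008 − 93.860·66.348 = 464.795856
x = (-956.737030·109.008 − 93.860·-1338.049786) / 464.795856 = 45.820896
y = (61.392·-1338.049786 − -956.737030·66.348) / 464.795856 = -40.163792
|P − Q| = √((45.820896 − 34.132)² + (-40.163792 − -10.440)²) = 31.939538

31.940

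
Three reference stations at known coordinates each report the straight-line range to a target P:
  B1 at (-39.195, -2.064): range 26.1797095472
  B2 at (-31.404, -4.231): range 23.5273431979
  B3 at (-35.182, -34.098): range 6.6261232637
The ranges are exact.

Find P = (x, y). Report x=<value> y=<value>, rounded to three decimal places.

eq1: (x + 39.195)² + (y + 2.064)² = 26.1797095472²
eq2: (x + 31.404)² + (y + 4.231)² = 23.5273431979²
eq3: (x + 35.182)² + (y + 34.098)² = 6.6261232637²
eq2−eq3, eq2−eq1 (x²,y² cancel):
  -7.556·x − 59.734·y = 1905.964519
  -15.582·x + 4.334·y = 404.554230
det = -7.556·4.334 − -59.734·-15.582 = -963.522892
x = (1905.964519·4.334 − -59.734·404.554230) / -963.522892 = -33.653682
y = (-7.556·404.554230 − 1905.964519·-15.582) / -963.522892 = -27.650539

x=-33.654 y=-27.651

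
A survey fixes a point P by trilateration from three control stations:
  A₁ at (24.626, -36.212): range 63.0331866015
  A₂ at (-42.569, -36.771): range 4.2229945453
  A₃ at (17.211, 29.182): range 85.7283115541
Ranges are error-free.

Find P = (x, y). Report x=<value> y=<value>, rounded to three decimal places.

eq1: (x − 24.626)² + (y + 36.212)² = 63.0331866015²
eq2: (x + 42.569)² + (y + 36.771)² = 4.2229945453²
eq3: (x − 17.211)² + (y − 29.182)² = 85.7283115541²
eq3−eq2, eq3−eq1 (x²,y² cancel):
  -119.560·x − 131.906·y = 9347.928276
  14.830·x − 130.788·y = 4146.101964
det = -119.560·-130.788 − -131.906·14.830 = 17593.179260
x = (9347.928276·-130.788 − -131.906·4146.101964) / 17593.179260 = -38.406993
y = (-119.560·4146.101964 − 9347.928276·14.830) / 17593.179260 = -36.055889

x=-38.407 y=-36.056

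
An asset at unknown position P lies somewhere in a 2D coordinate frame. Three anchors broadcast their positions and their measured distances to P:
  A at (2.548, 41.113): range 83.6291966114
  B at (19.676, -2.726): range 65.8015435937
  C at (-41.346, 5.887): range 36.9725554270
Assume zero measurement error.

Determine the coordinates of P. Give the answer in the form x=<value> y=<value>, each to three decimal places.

x=-39.718 y=-31.050

eq1: (x − 2.548)² + (y − 41.113)² = 83.6291966114²
eq2: (x − 19.676)² + (y + 2.726)² = 65.8015435937²
eq3: (x + 41.346)² + (y − 5.887)² = 36.9725554270²
eq2−eq3, eq2−eq1 (x²,y² cancel):
  -122.044·x + 17.226·y = 4312.445718
  -34.256·x + 87.678·y = -1361.804366
det = -122.044·87.678 − 17.226·-34.256 = -10110.479976
x = (4312.445718·87.678 − 17.226·-1361.804366) / -10110.479976 = -39.717705
y = (-122.044·-1361.804366 − 4312.445718·-34.256) / -10110.479976 = -31.049682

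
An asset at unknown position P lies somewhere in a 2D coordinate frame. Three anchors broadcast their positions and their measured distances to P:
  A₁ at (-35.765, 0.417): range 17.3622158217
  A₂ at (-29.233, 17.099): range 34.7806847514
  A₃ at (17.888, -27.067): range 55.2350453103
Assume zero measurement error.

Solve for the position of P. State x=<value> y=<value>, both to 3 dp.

eq1: (x + 35.765)² + (y − 0.417)² = 17.3622158217²
eq2: (x + 29.233)² + (y − 17.099)² = 34.7806847514²
eq3: (x − 17.888)² + (y + 27.067)² = 55.2350453103²
eq2−eq1, eq2−eq3 (x²,y² cancel):
  -13.064·x − 33.364·y = 1040.614518
  94.242·x − 88.332·y = -1935.555256
det = -13.064·-88.332 − -33.364·94.242 = 4298.259336
x = (1040.614518·-88.332 − -33.364·-1935.555256) / 4298.259336 = -36.409489
y = (-13.064·-1935.555256 − 1040.614518·94.242) / 4298.259336 = -16.933250

x=-36.409 y=-16.933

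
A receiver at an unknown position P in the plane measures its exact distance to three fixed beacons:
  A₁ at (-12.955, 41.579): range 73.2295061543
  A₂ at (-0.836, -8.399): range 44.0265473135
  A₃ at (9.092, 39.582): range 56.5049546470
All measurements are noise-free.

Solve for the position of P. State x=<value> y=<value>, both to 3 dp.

eq1: (x + 12.955)² + (y − 41.579)² = 73.2295061543²
eq2: (x + 0.836)² + (y + 8.399)² = 44.0265473135²
eq3: (x − 9.092)² + (y − 39.582)² = 56.5049546470²
eq2−eq1, eq2−eq3 (x²,y² cancel):
  -24.238·x + 99.956·y = -1598.820534
  19.856·x + 95.962·y = 323.684060
det = -24.238·95.962 − 99.956·19.856 = -4310.653292
x = (-1598.820534·95.962 − 99.956·323.684060) / -4310.653292 = 43.097918
y = (-24.238·323.684060 − -1598.820534·19.856) / -4310.653292 = -5.544572

x=43.098 y=-5.545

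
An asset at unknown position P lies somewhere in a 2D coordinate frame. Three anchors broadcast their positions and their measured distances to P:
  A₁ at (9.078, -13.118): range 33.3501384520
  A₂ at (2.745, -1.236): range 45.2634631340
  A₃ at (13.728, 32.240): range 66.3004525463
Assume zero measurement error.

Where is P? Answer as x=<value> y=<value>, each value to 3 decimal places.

eq1: (x − 9.078)² + (y + 13.118)² = 33.3501384520²
eq2: (x − 2.745)² + (y + 1.236)² = 45.2634631340²
eq3: (x − 13.728)² + (y − 32.240)² = 66.3004525463²
eq1−eq3, eq1−eq2 (x²,y² cancel):
  9.300·x + 90.716·y = -2310.134697
  -12.666·x + 23.764·y = -1181.978647
det = 9.300·23.764 − 90.716·-12.666 = 1370.014056
x = (-2310.134697·23.764 − 90.716·-1181.978647) / 1370.014056 = 38.194013
y = (9.300·-1181.978647 − -2310.134697·-12.666) / 1370.014056 = -29.381135

x=38.194 y=-29.381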